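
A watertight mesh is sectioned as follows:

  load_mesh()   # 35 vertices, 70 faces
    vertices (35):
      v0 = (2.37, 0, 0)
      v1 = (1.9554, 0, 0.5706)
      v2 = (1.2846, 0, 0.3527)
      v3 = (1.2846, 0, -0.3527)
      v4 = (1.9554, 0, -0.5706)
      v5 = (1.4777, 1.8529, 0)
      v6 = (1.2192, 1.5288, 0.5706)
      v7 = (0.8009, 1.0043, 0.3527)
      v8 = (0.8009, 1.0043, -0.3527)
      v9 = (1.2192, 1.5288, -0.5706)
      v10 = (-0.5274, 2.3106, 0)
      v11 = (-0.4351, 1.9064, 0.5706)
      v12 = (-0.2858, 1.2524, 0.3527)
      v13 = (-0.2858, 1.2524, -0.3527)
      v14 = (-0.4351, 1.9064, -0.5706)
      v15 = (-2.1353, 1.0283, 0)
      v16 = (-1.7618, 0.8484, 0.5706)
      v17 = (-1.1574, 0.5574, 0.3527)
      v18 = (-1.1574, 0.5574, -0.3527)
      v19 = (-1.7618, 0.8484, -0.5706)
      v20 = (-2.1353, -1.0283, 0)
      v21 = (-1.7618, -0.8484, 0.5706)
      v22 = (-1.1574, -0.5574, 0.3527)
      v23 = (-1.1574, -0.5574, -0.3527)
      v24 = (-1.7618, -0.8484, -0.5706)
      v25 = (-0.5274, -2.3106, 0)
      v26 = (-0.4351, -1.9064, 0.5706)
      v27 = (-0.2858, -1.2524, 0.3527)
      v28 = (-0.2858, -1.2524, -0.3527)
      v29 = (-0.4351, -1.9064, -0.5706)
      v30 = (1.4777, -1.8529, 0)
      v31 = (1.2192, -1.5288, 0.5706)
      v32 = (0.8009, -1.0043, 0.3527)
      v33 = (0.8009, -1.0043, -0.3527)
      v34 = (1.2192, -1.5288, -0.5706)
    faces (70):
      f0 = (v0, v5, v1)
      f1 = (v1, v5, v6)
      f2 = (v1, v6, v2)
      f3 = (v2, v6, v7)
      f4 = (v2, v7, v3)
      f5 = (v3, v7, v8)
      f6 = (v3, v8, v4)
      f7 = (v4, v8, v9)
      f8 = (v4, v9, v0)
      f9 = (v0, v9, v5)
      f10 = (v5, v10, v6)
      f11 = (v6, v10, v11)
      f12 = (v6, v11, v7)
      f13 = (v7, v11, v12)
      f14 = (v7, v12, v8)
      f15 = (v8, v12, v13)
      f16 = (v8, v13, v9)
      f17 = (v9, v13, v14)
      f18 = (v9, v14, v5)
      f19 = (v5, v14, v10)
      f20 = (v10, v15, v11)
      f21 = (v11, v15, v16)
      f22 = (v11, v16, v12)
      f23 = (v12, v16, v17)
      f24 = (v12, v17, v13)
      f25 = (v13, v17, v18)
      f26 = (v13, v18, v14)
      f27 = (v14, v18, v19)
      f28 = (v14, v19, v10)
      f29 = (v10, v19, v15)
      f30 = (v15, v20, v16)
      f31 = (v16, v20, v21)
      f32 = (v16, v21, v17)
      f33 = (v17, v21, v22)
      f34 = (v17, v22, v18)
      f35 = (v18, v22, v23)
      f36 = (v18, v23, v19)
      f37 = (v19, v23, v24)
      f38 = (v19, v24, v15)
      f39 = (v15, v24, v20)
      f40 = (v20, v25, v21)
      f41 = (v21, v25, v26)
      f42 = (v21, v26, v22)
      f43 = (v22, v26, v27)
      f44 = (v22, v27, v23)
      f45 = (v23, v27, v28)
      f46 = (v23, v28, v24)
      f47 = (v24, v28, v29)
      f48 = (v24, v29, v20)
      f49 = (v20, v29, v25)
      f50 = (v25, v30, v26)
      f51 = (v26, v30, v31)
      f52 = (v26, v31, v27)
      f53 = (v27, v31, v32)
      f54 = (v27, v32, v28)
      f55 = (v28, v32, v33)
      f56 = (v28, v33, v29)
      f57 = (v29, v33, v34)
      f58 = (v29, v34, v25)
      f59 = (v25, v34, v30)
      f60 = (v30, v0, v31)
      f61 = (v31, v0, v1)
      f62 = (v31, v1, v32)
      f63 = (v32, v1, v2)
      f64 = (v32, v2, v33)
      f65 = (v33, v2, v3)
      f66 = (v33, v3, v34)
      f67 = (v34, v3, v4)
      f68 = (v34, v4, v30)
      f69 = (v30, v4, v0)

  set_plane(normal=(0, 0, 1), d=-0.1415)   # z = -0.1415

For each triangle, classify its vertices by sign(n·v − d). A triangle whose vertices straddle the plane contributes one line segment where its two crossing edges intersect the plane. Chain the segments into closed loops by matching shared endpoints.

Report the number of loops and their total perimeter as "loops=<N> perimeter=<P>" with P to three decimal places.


Straddling triangles (28 of 70):
  (v2,v7,v3) [++-] → (1.13978, 0.300692, -0.1415)–(1.2846, 0, -0.1415)  len=0.3338
  (v3,v7,v8) [-+-] → (1.13978, 0.300692, -0.1415)–(0.8009, 1.0043, -0.1415)  len=0.7810
  (v4,v9,v0) [--+] → (2.08462, 0.379119, -0.1415)–(2.26719, 0, -0.1415)  len=0.4208
  (v0,v9,v5) [+-+] → (2.08462, 0.379119, -0.1415)–(1.4136, 1.77253, -0.1415)  len=1.5466
  (v7,v12,v8) [++-] → (0.475537, 1.07858, -0.1415)–(0.8009, 1.0043, -0.1415)  len=0.3337
  (v8,v12,v13) [-+-] → (0.475537, 1.07858, -0.1415)–(-0.2858, 1.2524, -0.1415)  len=0.7809
  (v9,v14,v5) [--+] → (1.00336, 1.86617, -0.1415)–(1.4136, 1.77253, -0.1415)  len=0.4208
  (v5,v14,v10) [+-+] → (1.00336, 1.86617, -0.1415)–(-0.504511, 2.21036, -0.1415)  len=1.5467
  (v12,v17,v13) [++-] → (-0.546761, 1.04431, -0.1415)–(-0.2858, 1.2524, -0.1415)  len=0.3338
  (v13,v17,v18) [-+-] → (-0.546761, 1.04431, -0.1415)–(-1.1574, 0.5574, -0.1415)  len=0.7810
  (v14,v19,v10) [--+] → (-0.833512, 1.948, -0.1415)–(-0.504511, 2.21036, -0.1415)  len=0.4208
  (v10,v19,v15) [+-+] → (-0.833512, 1.948, -0.1415)–(-2.04268, 0.983688, -0.1415)  len=1.5466
  (v17,v22,v18) [++-] → (-1.1574, 0.223624, -0.1415)–(-1.1574, 0.5574, -0.1415)  len=0.3338
  (v18,v22,v23) [-+-] → (-1.1574, 0.223624, -0.1415)–(-1.1574, -0.5574, -0.1415)  len=0.7810
  (v19,v24,v15) [--+] → (-2.04268, 0.562907, -0.1415)–(-2.04268, 0.983688, -0.1415)  len=0.4208
  (v15,v24,v20) [+-+] → (-2.04268, 0.562907, -0.1415)–(-2.04268, -0.983688, -0.1415)  len=1.5466
  (v22,v27,v23) [++-] → (-0.896439, -0.765486, -0.1415)–(-1.1574, -0.5574, -0.1415)  len=0.3338
  (v23,v27,v28) [-+-] → (-0.896439, -0.765486, -0.1415)–(-0.2858, -1.2524, -0.1415)  len=0.7810
  (v24,v29,v20) [--+] → (-1.71368, -1.24606, -0.1415)–(-2.04268, -0.983688, -0.1415)  len=0.4208
  (v20,v29,v25) [+-+] → (-1.71368, -1.24606, -0.1415)–(-0.504511, -2.21036, -0.1415)  len=1.5466
  (v27,v32,v28) [++-] → (0.039563, -1.17812, -0.1415)–(-0.2858, -1.2524, -0.1415)  len=0.3337
  (v28,v32,v33) [-+-] → (0.039563, -1.17812, -0.1415)–(0.8009, -1.0043, -0.1415)  len=0.7809
  (v29,v34,v25) [--+] → (-0.0942701, -2.11673, -0.1415)–(-0.504511, -2.21036, -0.1415)  len=0.4208
  (v25,v34,v30) [+-+] → (-0.0942701, -2.11673, -0.1415)–(1.4136, -1.77253, -0.1415)  len=1.5467
  (v32,v2,v33) [++-] → (0.945722, -0.703608, -0.1415)–(0.8009, -1.0043, -0.1415)  len=0.3338
  (v33,v2,v3) [-+-] → (0.945722, -0.703608, -0.1415)–(1.2846, 0, -0.1415)  len=0.7810
  (v34,v4,v30) [--+] → (1.59616, -1.39341, -0.1415)–(1.4136, -1.77253, -0.1415)  len=0.4208
  (v30,v4,v0) [+-+] → (1.59616, -1.39341, -0.1415)–(2.26719, 0, -0.1415)  len=1.5466

Chained into 2 loop(s):
  loop 1: 14 segments, perimeter = 7.8031
  loop 2: 14 segments, perimeter = 13.7718
Total perimeter = 21.575

loops=2 perimeter=21.575


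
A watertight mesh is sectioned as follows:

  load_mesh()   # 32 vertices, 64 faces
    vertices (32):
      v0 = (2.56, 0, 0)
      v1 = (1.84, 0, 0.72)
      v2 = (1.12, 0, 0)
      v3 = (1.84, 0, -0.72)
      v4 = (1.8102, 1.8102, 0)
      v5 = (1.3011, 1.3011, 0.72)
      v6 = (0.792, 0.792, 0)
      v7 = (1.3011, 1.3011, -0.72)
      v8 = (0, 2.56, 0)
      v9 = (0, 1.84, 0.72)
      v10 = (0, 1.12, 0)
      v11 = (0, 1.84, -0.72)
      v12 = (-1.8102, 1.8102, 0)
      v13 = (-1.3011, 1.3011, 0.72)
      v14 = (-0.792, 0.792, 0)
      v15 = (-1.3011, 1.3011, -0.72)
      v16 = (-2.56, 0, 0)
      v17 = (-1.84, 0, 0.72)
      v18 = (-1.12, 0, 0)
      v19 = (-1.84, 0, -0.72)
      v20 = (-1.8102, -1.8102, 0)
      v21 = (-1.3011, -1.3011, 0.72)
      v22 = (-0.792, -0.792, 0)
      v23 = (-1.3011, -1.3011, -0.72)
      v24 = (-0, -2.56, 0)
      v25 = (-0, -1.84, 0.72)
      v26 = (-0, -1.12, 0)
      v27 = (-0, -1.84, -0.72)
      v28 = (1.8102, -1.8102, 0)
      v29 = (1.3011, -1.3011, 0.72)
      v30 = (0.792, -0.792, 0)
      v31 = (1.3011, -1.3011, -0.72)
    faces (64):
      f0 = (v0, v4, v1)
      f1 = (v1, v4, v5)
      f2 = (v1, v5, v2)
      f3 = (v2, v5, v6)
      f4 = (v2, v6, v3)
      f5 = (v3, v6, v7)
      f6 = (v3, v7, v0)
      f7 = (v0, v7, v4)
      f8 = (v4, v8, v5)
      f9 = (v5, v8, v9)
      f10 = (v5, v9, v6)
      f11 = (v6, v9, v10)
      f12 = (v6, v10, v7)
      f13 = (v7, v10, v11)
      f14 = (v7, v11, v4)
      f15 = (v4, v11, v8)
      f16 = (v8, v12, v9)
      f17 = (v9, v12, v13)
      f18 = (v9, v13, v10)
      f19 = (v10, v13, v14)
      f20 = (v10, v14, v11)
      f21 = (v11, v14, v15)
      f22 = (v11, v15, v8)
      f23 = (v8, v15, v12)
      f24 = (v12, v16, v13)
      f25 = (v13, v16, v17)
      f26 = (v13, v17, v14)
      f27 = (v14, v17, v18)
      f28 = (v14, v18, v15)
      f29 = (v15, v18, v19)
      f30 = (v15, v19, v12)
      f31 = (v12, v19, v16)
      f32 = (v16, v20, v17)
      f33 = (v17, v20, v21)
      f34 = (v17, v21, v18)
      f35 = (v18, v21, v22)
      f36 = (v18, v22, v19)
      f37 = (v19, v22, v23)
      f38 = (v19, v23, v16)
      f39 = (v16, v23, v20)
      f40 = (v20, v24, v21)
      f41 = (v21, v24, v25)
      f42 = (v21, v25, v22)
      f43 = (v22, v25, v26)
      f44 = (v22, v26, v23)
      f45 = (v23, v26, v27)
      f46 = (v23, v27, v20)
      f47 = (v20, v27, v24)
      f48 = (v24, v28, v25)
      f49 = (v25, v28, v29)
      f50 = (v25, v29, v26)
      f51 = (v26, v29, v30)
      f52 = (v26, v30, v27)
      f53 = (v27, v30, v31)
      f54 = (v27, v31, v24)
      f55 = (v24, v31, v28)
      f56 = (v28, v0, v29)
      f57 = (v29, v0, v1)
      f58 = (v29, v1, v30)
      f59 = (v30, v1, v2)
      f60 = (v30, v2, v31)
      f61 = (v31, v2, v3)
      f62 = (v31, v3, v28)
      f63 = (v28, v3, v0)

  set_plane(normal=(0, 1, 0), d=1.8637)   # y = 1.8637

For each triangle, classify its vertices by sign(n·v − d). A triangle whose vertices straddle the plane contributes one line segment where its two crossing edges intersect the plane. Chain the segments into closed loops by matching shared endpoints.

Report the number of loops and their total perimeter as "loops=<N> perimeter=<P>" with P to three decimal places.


loops=1 perimeter=7.278

Straddling triangles (6 of 64):
  (v4,v8,v5) [-+-] → (1.68104, 1.8637, 0)–(0.719641, 1.8637, 0.398233)  len=1.0406
  (v5,v8,v9) [-+-] → (0.719641, 1.8637, 0.398233)–(0, 1.8637, 0.6963)  len=0.7789
  (v4,v11,v8) [--+] → (0, 1.8637, -0.6963)–(1.68104, 1.8637, 0)  len=1.8195
  (v8,v12,v9) [+--] → (-1.68104, 1.8637, 0)–(0, 1.8637, 0.6963)  len=1.8195
  (v11,v15,v8) [--+] → (-0.719641, 1.8637, -0.398233)–(0, 1.8637, -0.6963)  len=0.7789
  (v8,v15,v12) [+--] → (-0.719641, 1.8637, -0.398233)–(-1.68104, 1.8637, 0)  len=1.0406

Chained into 1 loop(s):
  loop 1: 6 segments, perimeter = 7.2782
Total perimeter = 7.278


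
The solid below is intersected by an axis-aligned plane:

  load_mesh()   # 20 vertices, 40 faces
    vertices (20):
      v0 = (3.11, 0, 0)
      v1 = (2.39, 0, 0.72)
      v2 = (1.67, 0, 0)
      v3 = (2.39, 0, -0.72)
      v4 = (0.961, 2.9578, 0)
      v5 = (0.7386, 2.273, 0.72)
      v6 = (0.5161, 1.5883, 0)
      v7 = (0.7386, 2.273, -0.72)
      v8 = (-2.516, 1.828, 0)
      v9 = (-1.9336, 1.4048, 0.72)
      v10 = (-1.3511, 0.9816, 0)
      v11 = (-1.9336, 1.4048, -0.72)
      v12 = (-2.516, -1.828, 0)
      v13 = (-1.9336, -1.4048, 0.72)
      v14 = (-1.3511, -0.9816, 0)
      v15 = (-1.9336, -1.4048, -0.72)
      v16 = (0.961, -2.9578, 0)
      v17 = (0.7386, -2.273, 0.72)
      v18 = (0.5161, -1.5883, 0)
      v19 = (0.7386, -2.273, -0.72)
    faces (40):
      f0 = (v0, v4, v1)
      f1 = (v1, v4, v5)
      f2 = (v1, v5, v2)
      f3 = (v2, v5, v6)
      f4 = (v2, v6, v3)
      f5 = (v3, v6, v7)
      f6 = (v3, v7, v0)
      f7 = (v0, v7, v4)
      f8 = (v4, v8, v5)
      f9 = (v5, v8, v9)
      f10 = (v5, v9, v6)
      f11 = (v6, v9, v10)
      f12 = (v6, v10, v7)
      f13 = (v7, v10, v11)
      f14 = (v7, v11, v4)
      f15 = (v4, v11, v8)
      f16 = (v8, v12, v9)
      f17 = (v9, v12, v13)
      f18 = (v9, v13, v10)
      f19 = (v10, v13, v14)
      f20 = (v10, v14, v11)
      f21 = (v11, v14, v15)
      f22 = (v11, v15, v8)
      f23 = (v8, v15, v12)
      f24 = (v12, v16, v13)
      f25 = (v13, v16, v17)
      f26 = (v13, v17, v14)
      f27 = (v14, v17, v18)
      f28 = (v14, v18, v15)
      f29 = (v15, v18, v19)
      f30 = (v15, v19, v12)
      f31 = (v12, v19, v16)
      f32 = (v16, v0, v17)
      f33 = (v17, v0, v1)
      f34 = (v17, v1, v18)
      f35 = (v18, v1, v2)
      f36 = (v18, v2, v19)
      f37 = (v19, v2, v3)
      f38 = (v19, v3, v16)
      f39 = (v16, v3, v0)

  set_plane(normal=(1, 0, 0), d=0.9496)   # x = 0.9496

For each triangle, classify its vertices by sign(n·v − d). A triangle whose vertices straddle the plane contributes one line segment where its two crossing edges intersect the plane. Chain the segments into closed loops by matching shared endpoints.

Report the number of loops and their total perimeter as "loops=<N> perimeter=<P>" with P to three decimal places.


Straddling triangles (20 of 40):
  (v1,v4,v5) [++-] → (0.9496, 2.9227, 0.0369065)–(0.9496, 1.98258, 0.72)  len=1.1621
  (v1,v5,v2) [+-+] → (0.9496, 1.98258, 0.72)–(0.9496, 1.75807, 0.556891)  len=0.2775
  (v2,v5,v6) [+--] → (0.9496, 1.75807, 0.556891)–(0.9496, 0.991604, 0)  len=0.9474
  (v2,v6,v3) [+-+] → (0.9496, 0.991604, 0)–(0.9496, 1.22087, -0.166562)  len=0.2834
  (v3,v6,v7) [+--] → (0.9496, 1.22087, -0.166562)–(0.9496, 1.98258, -0.72)  len=0.9415
  (v3,v7,v0) [+-+] → (0.9496, 1.98258, -0.72)–(0.9496, 2.07076, -0.655937)  len=0.1090
  (v0,v7,v4) [+-+] → (0.9496, 2.07076, -0.655937)–(0.9496, 2.9227, -0.0369065)  len=1.0531
  (v4,v8,v5) [+--] → (0.9496, 2.9541, 0)–(0.9496, 2.9227, 0.0369065)  len=0.0485
  (v7,v11,v4) [--+] → (0.9496, 2.95168, -0.00283562)–(0.9496, 2.9227, -0.0369065)  len=0.0447
  (v4,v11,v8) [+--] → (0.9496, 2.95168, -0.00283562)–(0.9496, 2.9541, 0)  len=0.0037
  (v12,v16,v13) [-+-] → (0.9496, -2.9541, 0)–(0.9496, -2.95168, 0.00283562)  len=0.0037
  (v13,v16,v17) [-+-] → (0.9496, -2.95168, 0.00283562)–(0.9496, -2.9227, 0.0369065)  len=0.0447
  (v12,v19,v16) [--+] → (0.9496, -2.9227, -0.0369065)–(0.9496, -2.9541, 0)  len=0.0485
  (v16,v0,v17) [++-] → (0.9496, -2.07076, 0.655937)–(0.9496, -2.9227, 0.0369065)  len=1.0531
  (v17,v0,v1) [-++] → (0.9496, -2.07076, 0.655937)–(0.9496, -1.98258, 0.72)  len=0.1090
  (v17,v1,v18) [-+-] → (0.9496, -1.98258, 0.72)–(0.9496, -1.22087, 0.166562)  len=0.9415
  (v18,v1,v2) [-++] → (0.9496, -1.22087, 0.166562)–(0.9496, -0.991604, 0)  len=0.2834
  (v18,v2,v19) [-+-] → (0.9496, -0.991604, 0)–(0.9496, -1.75807, -0.556891)  len=0.9474
  (v19,v2,v3) [-++] → (0.9496, -1.75807, -0.556891)–(0.9496, -1.98258, -0.72)  len=0.2775
  (v19,v3,v16) [-++] → (0.9496, -1.98258, -0.72)–(0.9496, -2.9227, -0.0369065)  len=1.1621

Chained into 2 loop(s):
  loop 1: 10 segments, perimeter = 4.8709
  loop 2: 10 segments, perimeter = 4.8709
Total perimeter = 9.742

loops=2 perimeter=9.742


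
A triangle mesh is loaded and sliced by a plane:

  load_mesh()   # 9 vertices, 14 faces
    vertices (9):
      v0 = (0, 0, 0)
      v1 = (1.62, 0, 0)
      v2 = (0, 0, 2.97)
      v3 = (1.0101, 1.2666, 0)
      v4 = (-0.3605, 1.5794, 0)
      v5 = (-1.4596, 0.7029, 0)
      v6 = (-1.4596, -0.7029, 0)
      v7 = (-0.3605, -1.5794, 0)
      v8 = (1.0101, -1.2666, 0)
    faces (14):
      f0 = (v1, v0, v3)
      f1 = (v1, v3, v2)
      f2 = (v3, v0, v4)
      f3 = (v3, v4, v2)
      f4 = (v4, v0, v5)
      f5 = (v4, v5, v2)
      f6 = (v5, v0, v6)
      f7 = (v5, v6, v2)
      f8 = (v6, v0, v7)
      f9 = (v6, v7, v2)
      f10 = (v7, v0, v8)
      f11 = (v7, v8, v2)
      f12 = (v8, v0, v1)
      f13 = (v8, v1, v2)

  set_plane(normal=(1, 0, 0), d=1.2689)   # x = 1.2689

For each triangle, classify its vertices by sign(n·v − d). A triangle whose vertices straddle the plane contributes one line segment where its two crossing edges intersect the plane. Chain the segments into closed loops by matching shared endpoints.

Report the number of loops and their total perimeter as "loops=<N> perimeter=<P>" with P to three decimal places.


Straddling triangles (4 of 14):
  (v1,v0,v3) [+--] → (1.2689, 0, 0)–(1.2689, 0.729141, 0)  len=0.7291
  (v1,v3,v2) [+--] → (1.2689, 0.729141, 0)–(1.2689, 0, 0.643683)  len=0.9726
  (v8,v0,v1) [--+] → (1.2689, 0, 0)–(1.2689, -0.729141, 0)  len=0.7291
  (v8,v1,v2) [-+-] → (1.2689, -0.729141, 0)–(1.2689, 0, 0.643683)  len=0.9726

Chained into 1 loop(s):
  loop 1: 4 segments, perimeter = 3.4035
Total perimeter = 3.404

loops=1 perimeter=3.404


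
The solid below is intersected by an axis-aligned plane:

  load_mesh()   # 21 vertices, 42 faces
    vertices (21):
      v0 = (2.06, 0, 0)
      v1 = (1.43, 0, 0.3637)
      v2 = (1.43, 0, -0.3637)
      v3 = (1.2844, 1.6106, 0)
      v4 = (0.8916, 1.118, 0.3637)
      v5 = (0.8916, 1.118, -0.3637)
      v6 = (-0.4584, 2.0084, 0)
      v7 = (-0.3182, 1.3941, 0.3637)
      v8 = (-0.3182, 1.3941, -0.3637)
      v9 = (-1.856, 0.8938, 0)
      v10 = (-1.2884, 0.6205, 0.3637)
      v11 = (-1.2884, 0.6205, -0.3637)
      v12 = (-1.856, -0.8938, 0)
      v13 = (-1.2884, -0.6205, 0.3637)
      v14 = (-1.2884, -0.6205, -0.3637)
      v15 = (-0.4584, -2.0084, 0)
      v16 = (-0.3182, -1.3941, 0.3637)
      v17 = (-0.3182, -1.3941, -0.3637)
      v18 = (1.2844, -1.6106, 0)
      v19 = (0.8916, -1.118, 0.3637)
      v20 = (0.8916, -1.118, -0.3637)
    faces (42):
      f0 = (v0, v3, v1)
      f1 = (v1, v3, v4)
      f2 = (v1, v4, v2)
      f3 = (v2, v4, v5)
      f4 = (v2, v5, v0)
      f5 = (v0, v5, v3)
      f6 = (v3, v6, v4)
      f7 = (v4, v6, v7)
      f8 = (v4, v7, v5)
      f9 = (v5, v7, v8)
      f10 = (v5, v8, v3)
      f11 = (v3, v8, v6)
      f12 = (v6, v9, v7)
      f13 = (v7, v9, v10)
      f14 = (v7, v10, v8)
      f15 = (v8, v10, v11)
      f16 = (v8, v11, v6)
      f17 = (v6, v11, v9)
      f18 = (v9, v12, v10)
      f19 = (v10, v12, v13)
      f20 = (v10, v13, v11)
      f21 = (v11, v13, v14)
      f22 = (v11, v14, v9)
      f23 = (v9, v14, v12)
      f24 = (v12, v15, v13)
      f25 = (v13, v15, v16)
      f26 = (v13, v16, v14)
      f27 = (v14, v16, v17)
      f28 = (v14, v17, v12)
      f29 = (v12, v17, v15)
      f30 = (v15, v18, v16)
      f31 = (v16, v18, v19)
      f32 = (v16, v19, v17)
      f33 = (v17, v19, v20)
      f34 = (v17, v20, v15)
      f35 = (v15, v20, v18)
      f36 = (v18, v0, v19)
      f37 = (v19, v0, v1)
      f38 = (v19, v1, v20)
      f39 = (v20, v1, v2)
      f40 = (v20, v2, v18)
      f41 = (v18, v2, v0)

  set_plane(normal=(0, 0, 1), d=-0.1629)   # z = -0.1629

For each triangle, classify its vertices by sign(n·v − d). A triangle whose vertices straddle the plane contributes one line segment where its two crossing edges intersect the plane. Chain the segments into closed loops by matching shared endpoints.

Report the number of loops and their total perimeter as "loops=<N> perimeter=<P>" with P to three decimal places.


loops=2 perimeter=19.486

Straddling triangles (28 of 42):
  (v1,v4,v2) [++-] → (1.28137, 0.308626, -0.1629)–(1.43, 0, -0.1629)  len=0.3425
  (v2,v4,v5) [-+-] → (1.28137, 0.308626, -0.1629)–(0.8916, 1.118, -0.1629)  len=0.8983
  (v2,v5,v0) [--+] → (1.53668, 0.500748, -0.1629)–(1.77783, 0, -0.1629)  len=0.5558
  (v0,v5,v3) [+-+] → (1.53668, 0.500748, -0.1629)–(1.10847, 1.38997, -0.1629)  len=0.9870
  (v4,v7,v5) [++-] → (0.557633, 1.19422, -0.1629)–(0.8916, 1.118, -0.1629)  len=0.3426
  (v5,v7,v8) [-+-] → (0.557633, 1.19422, -0.1629)–(-0.3182, 1.3941, -0.1629)  len=0.8984
  (v5,v8,v3) [--+] → (0.566601, 1.51363, -0.1629)–(1.10847, 1.38997, -0.1629)  len=0.5558
  (v3,v8,v6) [+-+] → (0.566601, 1.51363, -0.1629)–(-0.395605, 1.73326, -0.1629)  len=0.9870
  (v7,v10,v8) [++-] → (-0.586025, 1.18055, -0.1629)–(-0.3182, 1.3941, -0.1629)  len=0.3425
  (v8,v10,v11) [-+-] → (-0.586025, 1.18055, -0.1629)–(-1.2884, 0.6205, -0.1629)  len=0.8983
  (v8,v11,v6) [--+] → (-0.830154, 1.38676, -0.1629)–(-0.395605, 1.73326, -0.1629)  len=0.5558
  (v6,v11,v9) [+-+] → (-0.830154, 1.38676, -0.1629)–(-1.60177, 0.77139, -0.1629)  len=0.9870
  (v10,v13,v11) [++-] → (-1.2884, 0.27792, -0.1629)–(-1.2884, 0.6205, -0.1629)  len=0.3426
  (v11,v13,v14) [-+-] → (-1.2884, 0.27792, -0.1629)–(-1.2884, -0.6205, -0.1629)  len=0.8984
  (v11,v14,v9) [--+] → (-1.60177, 0.21555, -0.1629)–(-1.60177, 0.77139, -0.1629)  len=0.5558
  (v9,v14,v12) [+-+] → (-1.60177, 0.21555, -0.1629)–(-1.60177, -0.77139, -0.1629)  len=0.9869
  (v13,v16,v14) [++-] → (-1.02057, -0.834054, -0.1629)–(-1.2884, -0.6205, -0.1629)  len=0.3425
  (v14,v16,v17) [-+-] → (-1.02057, -0.834054, -0.1629)–(-0.3182, -1.3941, -0.1629)  len=0.8983
  (v14,v17,v12) [--+] → (-1.16722, -1.11788, -0.1629)–(-1.60177, -0.77139, -0.1629)  len=0.5558
  (v12,v17,v15) [+-+] → (-1.16722, -1.11788, -0.1629)–(-0.395605, -1.73326, -0.1629)  len=0.9870
  (v16,v19,v17) [++-] → (0.0157673, -1.31788, -0.1629)–(-0.3182, -1.3941, -0.1629)  len=0.3426
  (v17,v19,v20) [-+-] → (0.0157673, -1.31788, -0.1629)–(0.8916, -1.118, -0.1629)  len=0.8984
  (v17,v20,v15) [--+] → (0.14626, -1.60959, -0.1629)–(-0.395605, -1.73326, -0.1629)  len=0.5558
  (v15,v20,v18) [+-+] → (0.14626, -1.60959, -0.1629)–(1.10847, -1.38997, -0.1629)  len=0.9870
  (v19,v1,v20) [++-] → (1.04023, -0.809374, -0.1629)–(0.8916, -1.118, -0.1629)  len=0.3425
  (v20,v1,v2) [-+-] → (1.04023, -0.809374, -0.1629)–(1.43, 0, -0.1629)  len=0.8983
  (v20,v2,v18) [--+] → (1.34961, -0.889218, -0.1629)–(1.10847, -1.38997, -0.1629)  len=0.5558
  (v18,v2,v0) [+-+] → (1.34961, -0.889218, -0.1629)–(1.77783, 0, -0.1629)  len=0.9870

Chained into 2 loop(s):
  loop 1: 14 segments, perimeter = 8.6863
  loop 2: 14 segments, perimeter = 10.7992
Total perimeter = 19.486


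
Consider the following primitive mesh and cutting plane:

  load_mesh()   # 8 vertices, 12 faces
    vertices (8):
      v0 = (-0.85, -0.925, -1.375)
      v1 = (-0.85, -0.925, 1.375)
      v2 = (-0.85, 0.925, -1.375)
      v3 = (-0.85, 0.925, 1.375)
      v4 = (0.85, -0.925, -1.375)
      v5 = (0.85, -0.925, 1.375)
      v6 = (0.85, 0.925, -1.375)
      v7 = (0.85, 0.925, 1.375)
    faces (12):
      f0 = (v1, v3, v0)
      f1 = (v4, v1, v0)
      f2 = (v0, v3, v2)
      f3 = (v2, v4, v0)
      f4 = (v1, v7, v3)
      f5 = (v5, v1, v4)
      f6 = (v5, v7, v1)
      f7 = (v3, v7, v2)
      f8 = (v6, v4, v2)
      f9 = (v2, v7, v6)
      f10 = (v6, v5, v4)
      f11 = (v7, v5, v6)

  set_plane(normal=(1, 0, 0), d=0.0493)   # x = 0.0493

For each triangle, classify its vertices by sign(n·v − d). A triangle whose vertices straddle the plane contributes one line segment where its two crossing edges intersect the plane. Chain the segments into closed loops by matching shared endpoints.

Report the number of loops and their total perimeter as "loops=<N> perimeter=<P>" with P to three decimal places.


loops=1 perimeter=9.200

Straddling triangles (8 of 12):
  (v4,v1,v0) [+--] → (0.0493, -0.925, -0.07975)–(0.0493, -0.925, -1.375)  len=1.2953
  (v2,v4,v0) [-+-] → (0.0493, -0.05365, -1.375)–(0.0493, -0.925, -1.375)  len=0.8713
  (v1,v7,v3) [-+-] → (0.0493, 0.05365, 1.375)–(0.0493, 0.925, 1.375)  len=0.8713
  (v5,v1,v4) [+-+] → (0.0493, -0.925, 1.375)–(0.0493, -0.925, -0.07975)  len=1.4547
  (v5,v7,v1) [++-] → (0.0493, 0.05365, 1.375)–(0.0493, -0.925, 1.375)  len=0.9787
  (v3,v7,v2) [-+-] → (0.0493, 0.925, 1.375)–(0.0493, 0.925, 0.07975)  len=1.2953
  (v6,v4,v2) [++-] → (0.0493, -0.05365, -1.375)–(0.0493, 0.925, -1.375)  len=0.9787
  (v2,v7,v6) [-++] → (0.0493, 0.925, 0.07975)–(0.0493, 0.925, -1.375)  len=1.4547

Chained into 1 loop(s):
  loop 1: 8 segments, perimeter = 9.2000
Total perimeter = 9.200


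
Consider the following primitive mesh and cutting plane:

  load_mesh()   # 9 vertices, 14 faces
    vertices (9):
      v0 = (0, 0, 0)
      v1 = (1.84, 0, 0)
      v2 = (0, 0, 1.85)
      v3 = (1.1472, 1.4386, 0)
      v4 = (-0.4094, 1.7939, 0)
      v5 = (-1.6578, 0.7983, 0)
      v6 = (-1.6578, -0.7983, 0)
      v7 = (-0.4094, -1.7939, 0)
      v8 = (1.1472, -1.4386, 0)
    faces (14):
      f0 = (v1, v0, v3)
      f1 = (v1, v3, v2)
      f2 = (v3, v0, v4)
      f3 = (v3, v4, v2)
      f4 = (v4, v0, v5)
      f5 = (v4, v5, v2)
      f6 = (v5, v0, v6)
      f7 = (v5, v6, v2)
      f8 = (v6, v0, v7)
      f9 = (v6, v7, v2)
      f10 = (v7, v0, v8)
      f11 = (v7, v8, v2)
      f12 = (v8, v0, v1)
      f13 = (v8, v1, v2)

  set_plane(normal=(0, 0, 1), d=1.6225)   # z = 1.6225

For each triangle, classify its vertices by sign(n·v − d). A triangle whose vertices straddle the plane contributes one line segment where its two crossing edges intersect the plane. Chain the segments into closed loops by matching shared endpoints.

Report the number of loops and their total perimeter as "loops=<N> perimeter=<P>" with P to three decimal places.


loops=1 perimeter=1.374

Straddling triangles (7 of 14):
  (v1,v3,v2) [--+] → (0.141075, 0.176909, 1.6225)–(0.22627, 0, 1.6225)  len=0.1964
  (v3,v4,v2) [--+] → (-0.0503451, 0.220601, 1.6225)–(0.141075, 0.176909, 1.6225)  len=0.1963
  (v4,v5,v2) [--+] → (-0.203865, 0.0981693, 1.6225)–(-0.0503451, 0.220601, 1.6225)  len=0.1964
  (v5,v6,v2) [--+] → (-0.203865, -0.0981693, 1.6225)–(-0.203865, 0.0981693, 1.6225)  len=0.1963
  (v6,v7,v2) [--+] → (-0.0503451, -0.220601, 1.6225)–(-0.203865, -0.0981693, 1.6225)  len=0.1964
  (v7,v8,v2) [--+] → (0.141075, -0.176909, 1.6225)–(-0.0503451, -0.220601, 1.6225)  len=0.1963
  (v8,v1,v2) [--+] → (0.22627, 0, 1.6225)–(0.141075, -0.176909, 1.6225)  len=0.1964

Chained into 1 loop(s):
  loop 1: 7 segments, perimeter = 1.3745
Total perimeter = 1.374


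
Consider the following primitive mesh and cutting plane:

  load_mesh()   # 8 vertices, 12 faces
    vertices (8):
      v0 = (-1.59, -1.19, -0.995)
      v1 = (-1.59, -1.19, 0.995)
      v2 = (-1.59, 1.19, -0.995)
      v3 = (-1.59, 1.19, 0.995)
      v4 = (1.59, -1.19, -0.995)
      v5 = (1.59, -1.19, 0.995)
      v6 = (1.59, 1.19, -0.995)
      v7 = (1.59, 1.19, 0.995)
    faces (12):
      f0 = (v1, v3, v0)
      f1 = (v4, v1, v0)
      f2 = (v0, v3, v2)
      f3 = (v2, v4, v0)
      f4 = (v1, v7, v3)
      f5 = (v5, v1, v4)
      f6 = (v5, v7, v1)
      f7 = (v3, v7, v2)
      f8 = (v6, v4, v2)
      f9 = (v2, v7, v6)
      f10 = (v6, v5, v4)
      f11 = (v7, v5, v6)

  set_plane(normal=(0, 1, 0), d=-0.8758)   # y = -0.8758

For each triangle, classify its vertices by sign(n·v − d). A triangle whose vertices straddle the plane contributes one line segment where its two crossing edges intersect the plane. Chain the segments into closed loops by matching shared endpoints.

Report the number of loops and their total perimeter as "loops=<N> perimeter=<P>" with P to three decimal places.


loops=1 perimeter=10.340

Straddling triangles (8 of 12):
  (v1,v3,v0) [-+-] → (-1.59, -0.8758, 0.995)–(-1.59, -0.8758, -0.732287)  len=1.7273
  (v0,v3,v2) [-++] → (-1.59, -0.8758, -0.732287)–(-1.59, -0.8758, -0.995)  len=0.2627
  (v2,v4,v0) [+--] → (1.17019, -0.8758, -0.995)–(-1.59, -0.8758, -0.995)  len=2.7602
  (v1,v7,v3) [-++] → (-1.17019, -0.8758, 0.995)–(-1.59, -0.8758, 0.995)  len=0.4198
  (v5,v7,v1) [-+-] → (1.59, -0.8758, 0.995)–(-1.17019, -0.8758, 0.995)  len=2.7602
  (v6,v4,v2) [+-+] → (1.59, -0.8758, -0.995)–(1.17019, -0.8758, -0.995)  len=0.4198
  (v6,v5,v4) [+--] → (1.59, -0.8758, 0.732287)–(1.59, -0.8758, -0.995)  len=1.7273
  (v7,v5,v6) [+-+] → (1.59, -0.8758, 0.995)–(1.59, -0.8758, 0.732287)  len=0.2627

Chained into 1 loop(s):
  loop 1: 8 segments, perimeter = 10.3400
Total perimeter = 10.340


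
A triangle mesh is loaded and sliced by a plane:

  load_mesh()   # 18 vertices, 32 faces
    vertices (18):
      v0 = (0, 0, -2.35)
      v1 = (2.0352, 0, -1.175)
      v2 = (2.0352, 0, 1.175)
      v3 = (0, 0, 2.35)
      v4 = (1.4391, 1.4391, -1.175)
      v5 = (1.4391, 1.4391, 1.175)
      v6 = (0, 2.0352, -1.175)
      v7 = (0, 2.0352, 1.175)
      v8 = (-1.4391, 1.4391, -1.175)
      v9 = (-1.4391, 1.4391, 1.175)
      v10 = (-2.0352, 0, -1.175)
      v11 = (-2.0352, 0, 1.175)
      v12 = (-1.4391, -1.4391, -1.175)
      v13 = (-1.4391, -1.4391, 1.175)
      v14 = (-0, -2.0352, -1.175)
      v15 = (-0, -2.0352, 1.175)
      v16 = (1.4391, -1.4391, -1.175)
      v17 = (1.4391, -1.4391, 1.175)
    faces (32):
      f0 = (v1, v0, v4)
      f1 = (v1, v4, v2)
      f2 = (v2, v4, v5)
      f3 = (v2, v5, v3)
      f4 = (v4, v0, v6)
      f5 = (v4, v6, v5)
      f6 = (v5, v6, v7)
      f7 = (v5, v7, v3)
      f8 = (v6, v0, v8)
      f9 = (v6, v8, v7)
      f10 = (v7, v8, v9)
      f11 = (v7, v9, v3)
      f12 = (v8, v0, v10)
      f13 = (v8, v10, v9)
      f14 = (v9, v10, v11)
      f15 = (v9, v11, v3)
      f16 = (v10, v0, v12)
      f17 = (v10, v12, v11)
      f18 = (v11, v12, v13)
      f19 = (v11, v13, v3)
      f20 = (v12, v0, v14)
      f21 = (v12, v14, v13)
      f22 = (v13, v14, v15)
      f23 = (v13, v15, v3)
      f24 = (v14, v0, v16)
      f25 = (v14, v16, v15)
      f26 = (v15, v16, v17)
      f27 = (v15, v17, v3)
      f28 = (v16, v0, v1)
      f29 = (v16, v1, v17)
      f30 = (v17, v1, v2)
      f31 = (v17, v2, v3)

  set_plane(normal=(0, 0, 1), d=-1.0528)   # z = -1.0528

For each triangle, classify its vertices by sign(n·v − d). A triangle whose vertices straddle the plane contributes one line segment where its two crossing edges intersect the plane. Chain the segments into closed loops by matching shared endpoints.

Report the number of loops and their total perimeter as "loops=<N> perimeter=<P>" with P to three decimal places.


loops=1 perimeter=12.461

Straddling triangles (16 of 32):
  (v1,v4,v2) [--+] → (1.4701, 1.36427, -1.0528)–(2.0352, 0, -1.0528)  len=1.4767
  (v2,v4,v5) [+-+] → (1.4701, 1.36427, -1.0528)–(1.4391, 1.4391, -1.0528)  len=0.0810
  (v4,v6,v5) [--+] → (0.0748332, 2.0042, -1.0528)–(1.4391, 1.4391, -1.0528)  len=1.4767
  (v5,v6,v7) [+-+] → (0.0748332, 2.0042, -1.0528)–(0, 2.0352, -1.0528)  len=0.0810
  (v6,v8,v7) [--+] → (-1.36427, 1.4701, -1.0528)–(0, 2.0352, -1.0528)  len=1.4767
  (v7,v8,v9) [+-+] → (-1.36427, 1.4701, -1.0528)–(-1.4391, 1.4391, -1.0528)  len=0.0810
  (v8,v10,v9) [--+] → (-2.0042, 0.0748332, -1.0528)–(-1.4391, 1.4391, -1.0528)  len=1.4767
  (v9,v10,v11) [+-+] → (-2.0042, 0.0748332, -1.0528)–(-2.0352, 0, -1.0528)  len=0.0810
  (v10,v12,v11) [--+] → (-1.4701, -1.36427, -1.0528)–(-2.0352, 0, -1.0528)  len=1.4767
  (v11,v12,v13) [+-+] → (-1.4701, -1.36427, -1.0528)–(-1.4391, -1.4391, -1.0528)  len=0.0810
  (v12,v14,v13) [--+] → (-0.0748332, -2.0042, -1.0528)–(-1.4391, -1.4391, -1.0528)  len=1.4767
  (v13,v14,v15) [+-+] → (-0.0748332, -2.0042, -1.0528)–(0, -2.0352, -1.0528)  len=0.0810
  (v14,v16,v15) [--+] → (1.36427, -1.4701, -1.0528)–(0, -2.0352, -1.0528)  len=1.4767
  (v15,v16,v17) [+-+] → (1.36427, -1.4701, -1.0528)–(1.4391, -1.4391, -1.0528)  len=0.0810
  (v16,v1,v17) [--+] → (2.0042, -0.0748332, -1.0528)–(1.4391, -1.4391, -1.0528)  len=1.4767
  (v17,v1,v2) [+-+] → (2.0042, -0.0748332, -1.0528)–(2.0352, 0, -1.0528)  len=0.0810

Chained into 1 loop(s):
  loop 1: 16 segments, perimeter = 12.4614
Total perimeter = 12.461


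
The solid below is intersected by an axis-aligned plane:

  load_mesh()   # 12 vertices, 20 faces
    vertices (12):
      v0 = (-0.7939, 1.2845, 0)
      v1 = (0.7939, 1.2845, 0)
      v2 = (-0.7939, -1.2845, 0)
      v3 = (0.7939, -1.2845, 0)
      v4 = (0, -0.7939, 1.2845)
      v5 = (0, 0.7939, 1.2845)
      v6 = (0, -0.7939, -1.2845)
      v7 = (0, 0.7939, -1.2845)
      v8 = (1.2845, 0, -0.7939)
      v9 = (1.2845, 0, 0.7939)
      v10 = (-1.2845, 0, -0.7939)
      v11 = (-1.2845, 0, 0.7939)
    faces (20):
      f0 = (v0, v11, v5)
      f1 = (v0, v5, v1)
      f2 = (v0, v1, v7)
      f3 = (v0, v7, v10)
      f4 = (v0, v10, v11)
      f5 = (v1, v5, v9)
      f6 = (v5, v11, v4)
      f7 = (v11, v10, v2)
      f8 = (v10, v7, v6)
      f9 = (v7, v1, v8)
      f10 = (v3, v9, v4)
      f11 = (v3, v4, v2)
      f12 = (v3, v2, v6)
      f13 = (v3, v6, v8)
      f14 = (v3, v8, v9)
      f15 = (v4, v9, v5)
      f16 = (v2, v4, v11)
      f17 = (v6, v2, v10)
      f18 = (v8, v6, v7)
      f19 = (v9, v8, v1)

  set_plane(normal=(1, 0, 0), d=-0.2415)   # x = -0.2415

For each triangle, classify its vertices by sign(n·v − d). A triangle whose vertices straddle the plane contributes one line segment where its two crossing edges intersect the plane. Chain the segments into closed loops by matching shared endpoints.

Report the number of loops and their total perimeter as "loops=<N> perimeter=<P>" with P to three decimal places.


loops=1 perimeter=8.094

Straddling triangles (10 of 20):
  (v0,v11,v5) [--+] → (-0.2415, 0.644638, 1.19226)–(-0.2415, 0.943138, 0.893762)  len=0.4221
  (v0,v5,v1) [-++] → (-0.2415, 0.943138, 0.893762)–(-0.2415, 1.2845, 0)  len=0.9567
  (v0,v1,v7) [-++] → (-0.2415, 1.2845, 0)–(-0.2415, 0.943138, -0.893762)  len=0.9567
  (v0,v7,v10) [-+-] → (-0.2415, 0.943138, -0.893762)–(-0.2415, 0.644638, -1.19226)  len=0.4221
  (v5,v11,v4) [+-+] → (-0.2415, 0.644638, 1.19226)–(-0.2415, -0.644638, 1.19226)  len=1.2893
  (v10,v7,v6) [-++] → (-0.2415, 0.644638, -1.19226)–(-0.2415, -0.644638, -1.19226)  len=1.2893
  (v3,v4,v2) [++-] → (-0.2415, -0.943138, 0.893762)–(-0.2415, -1.2845, 0)  len=0.9567
  (v3,v2,v6) [+-+] → (-0.2415, -1.2845, 0)–(-0.2415, -0.943138, -0.893762)  len=0.9567
  (v2,v4,v11) [-+-] → (-0.2415, -0.943138, 0.893762)–(-0.2415, -0.644638, 1.19226)  len=0.4221
  (v6,v2,v10) [+--] → (-0.2415, -0.943138, -0.893762)–(-0.2415, -0.644638, -1.19226)  len=0.4221

Chained into 1 loop(s):
  loop 1: 10 segments, perimeter = 8.0941
Total perimeter = 8.094


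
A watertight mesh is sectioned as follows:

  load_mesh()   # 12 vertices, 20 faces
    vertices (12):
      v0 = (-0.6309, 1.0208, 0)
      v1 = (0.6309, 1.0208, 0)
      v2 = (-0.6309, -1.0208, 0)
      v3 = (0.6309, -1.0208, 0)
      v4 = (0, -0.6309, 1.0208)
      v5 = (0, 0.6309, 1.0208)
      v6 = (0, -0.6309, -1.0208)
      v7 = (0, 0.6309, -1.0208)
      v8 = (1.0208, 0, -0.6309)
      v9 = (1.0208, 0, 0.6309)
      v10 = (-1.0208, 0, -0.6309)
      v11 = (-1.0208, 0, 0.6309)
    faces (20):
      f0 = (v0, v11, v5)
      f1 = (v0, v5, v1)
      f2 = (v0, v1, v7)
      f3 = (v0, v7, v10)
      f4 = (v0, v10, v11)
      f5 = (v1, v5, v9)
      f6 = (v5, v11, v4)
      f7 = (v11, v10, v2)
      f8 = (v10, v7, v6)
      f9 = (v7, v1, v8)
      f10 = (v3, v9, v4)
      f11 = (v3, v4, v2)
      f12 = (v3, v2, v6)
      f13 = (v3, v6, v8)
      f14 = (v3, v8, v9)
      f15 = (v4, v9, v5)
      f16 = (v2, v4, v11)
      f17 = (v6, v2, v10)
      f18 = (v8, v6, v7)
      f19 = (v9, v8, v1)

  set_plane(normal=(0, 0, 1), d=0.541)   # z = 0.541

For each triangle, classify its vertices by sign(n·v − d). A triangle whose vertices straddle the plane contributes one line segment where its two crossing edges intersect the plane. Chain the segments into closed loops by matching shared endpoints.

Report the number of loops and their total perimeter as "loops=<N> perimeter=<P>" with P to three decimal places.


loops=1 perimeter=5.592

Straddling triangles (10 of 20):
  (v0,v11,v5) [-++] → (-0.965241, 0.145459, 0.541)–(-0.296538, 0.814162, 0.541)  len=0.9457
  (v0,v5,v1) [-+-] → (-0.296538, 0.814162, 0.541)–(0.296538, 0.814162, 0.541)  len=0.5931
  (v0,v10,v11) [--+] → (-1.0208, 0, 0.541)–(-0.965241, 0.145459, 0.541)  len=0.1557
  (v1,v5,v9) [-++] → (0.296538, 0.814162, 0.541)–(0.965241, 0.145459, 0.541)  len=0.9457
  (v11,v10,v2) [+--] → (-1.0208, 0, 0.541)–(-0.965241, -0.145459, 0.541)  len=0.1557
  (v3,v9,v4) [-++] → (0.965241, -0.145459, 0.541)–(0.296538, -0.814162, 0.541)  len=0.9457
  (v3,v4,v2) [-+-] → (0.296538, -0.814162, 0.541)–(-0.296538, -0.814162, 0.541)  len=0.5931
  (v3,v8,v9) [--+] → (1.0208, 0, 0.541)–(0.965241, -0.145459, 0.541)  len=0.1557
  (v2,v4,v11) [-++] → (-0.296538, -0.814162, 0.541)–(-0.965241, -0.145459, 0.541)  len=0.9457
  (v9,v8,v1) [+--] → (1.0208, 0, 0.541)–(0.965241, 0.145459, 0.541)  len=0.1557

Chained into 1 loop(s):
  loop 1: 10 segments, perimeter = 5.5917
Total perimeter = 5.592


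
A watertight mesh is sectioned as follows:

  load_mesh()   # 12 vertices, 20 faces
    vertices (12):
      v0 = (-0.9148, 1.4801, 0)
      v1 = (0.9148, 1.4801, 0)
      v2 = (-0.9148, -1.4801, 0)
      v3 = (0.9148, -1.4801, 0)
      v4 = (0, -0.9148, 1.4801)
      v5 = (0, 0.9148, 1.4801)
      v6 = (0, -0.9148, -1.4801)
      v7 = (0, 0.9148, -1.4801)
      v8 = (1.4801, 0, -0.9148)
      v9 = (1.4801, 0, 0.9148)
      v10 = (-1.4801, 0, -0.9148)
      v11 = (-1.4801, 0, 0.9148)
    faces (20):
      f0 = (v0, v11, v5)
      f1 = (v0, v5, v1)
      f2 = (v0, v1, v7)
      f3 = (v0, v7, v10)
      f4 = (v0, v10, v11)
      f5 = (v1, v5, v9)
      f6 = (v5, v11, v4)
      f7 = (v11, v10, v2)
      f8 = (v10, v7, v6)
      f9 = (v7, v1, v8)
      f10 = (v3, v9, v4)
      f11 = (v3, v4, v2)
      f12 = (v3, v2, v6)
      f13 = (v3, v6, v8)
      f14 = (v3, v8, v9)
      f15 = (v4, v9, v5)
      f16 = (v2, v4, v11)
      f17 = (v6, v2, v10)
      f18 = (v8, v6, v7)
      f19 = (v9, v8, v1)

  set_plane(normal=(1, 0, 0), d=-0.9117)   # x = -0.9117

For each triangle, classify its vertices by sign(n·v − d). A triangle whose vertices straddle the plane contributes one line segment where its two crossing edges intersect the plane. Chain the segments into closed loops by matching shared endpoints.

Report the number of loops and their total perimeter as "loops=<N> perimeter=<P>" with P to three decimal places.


loops=1 perimeter=7.801

Straddling triangles (10 of 20):
  (v0,v11,v5) [--+] → (-0.9117, 0.351309, 1.13189)–(-0.9117, 1.47818, 0.00501564)  len=1.5936
  (v0,v5,v1) [-++] → (-0.9117, 1.47818, 0.00501564)–(-0.9117, 1.4801, 0)  len=0.0054
  (v0,v1,v7) [-++] → (-0.9117, 1.4801, 0)–(-0.9117, 1.47818, -0.00501564)  len=0.0054
  (v0,v7,v10) [-+-] → (-0.9117, 1.47818, -0.00501564)–(-0.9117, 0.351309, -1.13189)  len=1.5936
  (v5,v11,v4) [+-+] → (-0.9117, 0.351309, 1.13189)–(-0.9117, -0.351309, 1.13189)  len=0.7026
  (v10,v7,v6) [-++] → (-0.9117, 0.351309, -1.13189)–(-0.9117, -0.351309, -1.13189)  len=0.7026
  (v3,v4,v2) [++-] → (-0.9117, -1.47818, 0.00501564)–(-0.9117, -1.4801, 0)  len=0.0054
  (v3,v2,v6) [+-+] → (-0.9117, -1.4801, 0)–(-0.9117, -1.47818, -0.00501564)  len=0.0054
  (v2,v4,v11) [-+-] → (-0.9117, -1.47818, 0.00501564)–(-0.9117, -0.351309, 1.13189)  len=1.5936
  (v6,v2,v10) [+--] → (-0.9117, -1.47818, -0.00501564)–(-0.9117, -0.351309, -1.13189)  len=1.5936

Chained into 1 loop(s):
  loop 1: 10 segments, perimeter = 7.8013
Total perimeter = 7.801


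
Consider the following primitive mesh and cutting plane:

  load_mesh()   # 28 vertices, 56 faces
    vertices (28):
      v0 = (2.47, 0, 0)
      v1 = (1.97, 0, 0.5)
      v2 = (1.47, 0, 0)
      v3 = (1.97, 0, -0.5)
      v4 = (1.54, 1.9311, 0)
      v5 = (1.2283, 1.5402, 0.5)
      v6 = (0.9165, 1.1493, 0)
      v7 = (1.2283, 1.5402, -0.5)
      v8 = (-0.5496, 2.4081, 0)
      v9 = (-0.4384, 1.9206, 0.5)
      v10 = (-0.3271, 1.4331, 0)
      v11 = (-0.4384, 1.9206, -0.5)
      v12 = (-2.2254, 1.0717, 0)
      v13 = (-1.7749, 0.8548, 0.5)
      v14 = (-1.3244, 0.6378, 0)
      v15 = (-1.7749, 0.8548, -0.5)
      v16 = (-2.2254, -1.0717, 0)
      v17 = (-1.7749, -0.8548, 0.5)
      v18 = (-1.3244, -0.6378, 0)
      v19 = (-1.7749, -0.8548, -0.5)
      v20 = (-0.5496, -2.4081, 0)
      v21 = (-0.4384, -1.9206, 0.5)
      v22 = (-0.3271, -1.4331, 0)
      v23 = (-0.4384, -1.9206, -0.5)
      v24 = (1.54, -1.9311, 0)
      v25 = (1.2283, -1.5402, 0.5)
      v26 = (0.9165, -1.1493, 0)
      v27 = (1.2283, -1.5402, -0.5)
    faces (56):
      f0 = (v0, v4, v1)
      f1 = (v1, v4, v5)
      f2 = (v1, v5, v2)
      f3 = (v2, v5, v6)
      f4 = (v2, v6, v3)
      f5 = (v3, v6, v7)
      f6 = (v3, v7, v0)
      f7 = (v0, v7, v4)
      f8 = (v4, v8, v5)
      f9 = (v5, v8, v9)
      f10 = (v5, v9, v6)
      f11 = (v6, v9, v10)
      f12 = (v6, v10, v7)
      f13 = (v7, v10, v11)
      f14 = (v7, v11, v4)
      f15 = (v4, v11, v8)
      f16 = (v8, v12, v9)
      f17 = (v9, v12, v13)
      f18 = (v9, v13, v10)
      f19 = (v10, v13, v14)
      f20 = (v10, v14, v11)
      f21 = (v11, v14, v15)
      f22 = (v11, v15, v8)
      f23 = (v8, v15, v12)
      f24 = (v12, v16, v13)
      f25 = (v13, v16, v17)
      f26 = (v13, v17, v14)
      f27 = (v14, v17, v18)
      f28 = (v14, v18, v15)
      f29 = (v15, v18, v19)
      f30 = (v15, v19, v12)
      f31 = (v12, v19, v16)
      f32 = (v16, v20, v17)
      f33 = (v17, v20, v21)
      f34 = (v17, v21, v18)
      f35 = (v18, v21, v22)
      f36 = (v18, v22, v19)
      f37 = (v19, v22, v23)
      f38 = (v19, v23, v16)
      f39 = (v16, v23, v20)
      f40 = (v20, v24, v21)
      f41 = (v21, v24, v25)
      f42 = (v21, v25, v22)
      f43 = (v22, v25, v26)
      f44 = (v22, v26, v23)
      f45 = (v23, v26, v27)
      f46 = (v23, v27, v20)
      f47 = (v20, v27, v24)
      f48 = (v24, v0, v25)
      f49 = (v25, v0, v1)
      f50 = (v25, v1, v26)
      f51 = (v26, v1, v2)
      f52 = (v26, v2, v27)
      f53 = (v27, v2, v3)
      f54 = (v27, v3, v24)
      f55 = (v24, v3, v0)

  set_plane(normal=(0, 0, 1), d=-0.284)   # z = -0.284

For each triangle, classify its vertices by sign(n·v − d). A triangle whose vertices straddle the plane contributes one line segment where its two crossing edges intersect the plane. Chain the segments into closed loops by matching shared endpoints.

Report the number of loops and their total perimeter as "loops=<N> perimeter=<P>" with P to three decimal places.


loops=2 perimeter=23.933

Straddling triangles (28 of 56):
  (v2,v6,v3) [++-] → (1.51489, 0.496498, -0.284)–(1.754, 0, -0.284)  len=0.5511
  (v3,v6,v7) [-+-] → (1.51489, 0.496498, -0.284)–(1.0936, 1.37133, -0.284)  len=0.9710
  (v3,v7,v0) [--+] → (1.76471, 0.874834, -0.284)–(2.186, 0, -0.284)  len=0.9710
  (v0,v7,v4) [+-+] → (1.76471, 0.874834, -0.284)–(1.36295, 1.70907, -0.284)  len=0.9259
  (v6,v10,v7) [++-] → (0.556367, 1.49393, -0.284)–(1.0936, 1.37133, -0.284)  len=0.5510
  (v7,v10,v11) [-+-] → (0.556367, 1.49393, -0.284)–(-0.390318, 1.71, -0.284)  len=0.9710
  (v7,v11,v4) [--+] → (0.416269, 1.92514, -0.284)–(1.36295, 1.70907, -0.284)  len=0.9710
  (v4,v11,v8) [+-+] → (0.416269, 1.92514, -0.284)–(-0.486438, 2.1312, -0.284)  len=0.9259
  (v10,v14,v11) [++-] → (-0.821152, 1.36643, -0.284)–(-0.390318, 1.71, -0.284)  len=0.5511
  (v11,v14,v15) [-+-] → (-0.821152, 1.36643, -0.284)–(-1.58028, 0.761056, -0.284)  len=0.9710
  (v11,v15,v8) [--+] → (-1.24557, 1.52583, -0.284)–(-0.486438, 2.1312, -0.284)  len=0.9710
  (v8,v15,v12) [+-+] → (-1.24557, 1.52583, -0.284)–(-1.96952, 0.948501, -0.284)  len=0.9260
  (v14,v18,v15) [++-] → (-1.58028, 0.209997, -0.284)–(-1.58028, 0.761056, -0.284)  len=0.5511
  (v15,v18,v19) [-+-] → (-1.58028, 0.209997, -0.284)–(-1.58028, -0.761056, -0.284)  len=0.9711
  (v15,v19,v12) [--+] → (-1.96952, -0.022552, -0.284)–(-1.96952, 0.948501, -0.284)  len=0.9711
  (v12,v19,v16) [+-+] → (-1.96952, -0.022552, -0.284)–(-1.96952, -0.948501, -0.284)  len=0.9259
  (v18,v22,v19) [++-] → (-1.14945, -1.10463, -0.284)–(-1.58028, -0.761056, -0.284)  len=0.5511
  (v19,v22,v23) [-+-] → (-1.14945, -1.10463, -0.284)–(-0.390318, -1.71, -0.284)  len=0.9710
  (v19,v23,v16) [--+] → (-1.21038, -1.55388, -0.284)–(-1.96952, -0.948501, -0.284)  len=0.9710
  (v16,v23,v20) [+-+] → (-1.21038, -1.55388, -0.284)–(-0.486438, -2.1312, -0.284)  len=0.9260
  (v22,v26,v23) [++-] → (0.146917, -1.5874, -0.284)–(-0.390318, -1.71, -0.284)  len=0.5510
  (v23,v26,v27) [-+-] → (0.146917, -1.5874, -0.284)–(1.0936, -1.37133, -0.284)  len=0.9710
  (v23,v27,v20) [--+] → (0.460247, -1.91513, -0.284)–(-0.486438, -2.1312, -0.284)  len=0.9710
  (v20,v27,v24) [+-+] → (0.460247, -1.91513, -0.284)–(1.36295, -1.70907, -0.284)  len=0.9259
  (v26,v2,v27) [++-] → (1.33271, -0.874834, -0.284)–(1.0936, -1.37133, -0.284)  len=0.5511
  (v27,v2,v3) [-+-] → (1.33271, -0.874834, -0.284)–(1.754, 0, -0.284)  len=0.9710
  (v27,v3,v24) [--+] → (1.78424, -0.834235, -0.284)–(1.36295, -1.70907, -0.284)  len=0.9710
  (v24,v3,v0) [+-+] → (1.78424, -0.834235, -0.284)–(2.186, 0, -0.284)  len=0.9259

Chained into 2 loop(s):
  loop 1: 14 segments, perimeter = 10.6544
  loop 2: 14 segments, perimeter = 13.2786
Total perimeter = 23.933
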